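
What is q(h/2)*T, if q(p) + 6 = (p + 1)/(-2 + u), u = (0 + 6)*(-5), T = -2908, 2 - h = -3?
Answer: 284257/16 ≈ 17766.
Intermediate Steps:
h = 5 (h = 2 - 1*(-3) = 2 + 3 = 5)
u = -30 (u = 6*(-5) = -30)
q(p) = -193/32 - p/32 (q(p) = -6 + (p + 1)/(-2 - 30) = -6 + (1 + p)/(-32) = -6 + (1 + p)*(-1/32) = -6 + (-1/32 - p/32) = -193/32 - p/32)
q(h/2)*T = (-193/32 - 5/(32*2))*(-2908) = (-193/32 - 1/32*5/2)*(-2908) = (-193/32 - 5/64)*(-2908) = -391/64*(-2908) = 284257/16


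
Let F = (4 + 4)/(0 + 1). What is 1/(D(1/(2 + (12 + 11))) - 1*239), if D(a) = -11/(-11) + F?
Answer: -1/230 ≈ -0.0043478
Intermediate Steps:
F = 8 (F = 8/1 = 8*1 = 8)
D(a) = 9 (D(a) = -11/(-11) + 8 = -11*(-1/11) + 8 = 1 + 8 = 9)
1/(D(1/(2 + (12 + 11))) - 1*239) = 1/(9 - 1*239) = 1/(9 - 239) = 1/(-230) = -1/230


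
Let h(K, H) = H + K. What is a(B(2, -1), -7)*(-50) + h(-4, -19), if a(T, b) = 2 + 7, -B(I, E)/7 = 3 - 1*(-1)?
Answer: -473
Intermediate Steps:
B(I, E) = -28 (B(I, E) = -7*(3 - 1*(-1)) = -7*(3 + 1) = -7*4 = -28)
a(T, b) = 9
a(B(2, -1), -7)*(-50) + h(-4, -19) = 9*(-50) + (-19 - 4) = -450 - 23 = -473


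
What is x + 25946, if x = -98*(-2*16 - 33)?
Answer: 32316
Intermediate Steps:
x = 6370 (x = -98*(-32 - 33) = -98*(-65) = 6370)
x + 25946 = 6370 + 25946 = 32316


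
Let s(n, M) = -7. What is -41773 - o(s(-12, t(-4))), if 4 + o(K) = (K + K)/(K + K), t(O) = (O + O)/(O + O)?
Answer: -41770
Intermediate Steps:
t(O) = 1 (t(O) = (2*O)/((2*O)) = (2*O)*(1/(2*O)) = 1)
o(K) = -3 (o(K) = -4 + (K + K)/(K + K) = -4 + (2*K)/((2*K)) = -4 + (2*K)*(1/(2*K)) = -4 + 1 = -3)
-41773 - o(s(-12, t(-4))) = -41773 - 1*(-3) = -41773 + 3 = -41770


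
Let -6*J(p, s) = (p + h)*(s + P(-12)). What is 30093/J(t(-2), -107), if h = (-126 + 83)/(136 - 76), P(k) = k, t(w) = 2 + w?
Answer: -1547640/731 ≈ -2117.2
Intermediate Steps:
h = -43/60 ≈ -0.71667
J(p, s) = -(-12 + s)*(-43/60 + p)/6 (J(p, s) = -(p - 43/60)*(s - 12)/6 = -(-43/60 + p)*(-12 + s)/6 = -(-12 + s)*(-43/60 + p)/6)
30093/J(t(-2), -107) = 30093/(-43/30 + 2*(2 - 2) + (43/360)*(-107) - ⅙*(2 - 2)*(-107)) = 30093/(-43/30 + 2*0 - 4601/360 - ⅙*0*(-107)) = 30093/(-43/30 + 0 - 4601/360 + 0) = 30093/(-5117/360) = 30093*(-360/5117) = -1547640/731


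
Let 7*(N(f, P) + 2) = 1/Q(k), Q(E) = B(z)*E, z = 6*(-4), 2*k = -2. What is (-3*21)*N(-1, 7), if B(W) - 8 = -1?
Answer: 891/7 ≈ 127.29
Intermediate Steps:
k = -1 (k = (½)*(-2) = -1)
z = -24
B(W) = 7 (B(W) = 8 - 1 = 7)
Q(E) = 7*E
N(f, P) = -99/49 (N(f, P) = -2 + 1/(7*((7*(-1)))) = -2 + (⅐)/(-7) = -2 + (⅐)*(-⅐) = -2 - 1/49 = -99/49)
(-3*21)*N(-1, 7) = -3*21*(-99/49) = -63*(-99/49) = 891/7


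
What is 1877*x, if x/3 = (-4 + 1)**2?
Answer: 50679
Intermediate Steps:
x = 27 (x = 3*(-4 + 1)**2 = 3*(-3)**2 = 3*9 = 27)
1877*x = 1877*27 = 50679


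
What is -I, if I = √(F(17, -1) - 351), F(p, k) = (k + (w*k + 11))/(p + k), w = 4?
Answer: -I*√5610/4 ≈ -18.725*I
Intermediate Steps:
F(p, k) = (11 + 5*k)/(k + p) (F(p, k) = (k + (4*k + 11))/(p + k) = (k + (11 + 4*k))/(k + p) = (11 + 5*k)/(k + p))
I = I*√5610/4 (I = √((11 + 5*(-1))/(-1 + 17) - 351) = √((11 - 5)/16 - 351) = √((1/16)*6 - 351) = √(3/8 - 351) = √(-2805/8) = I*√5610/4 ≈ 18.725*I)
-I = -I*√5610/4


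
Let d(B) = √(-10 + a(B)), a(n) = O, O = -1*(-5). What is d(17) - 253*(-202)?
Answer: 51106 + I*√5 ≈ 51106.0 + 2.2361*I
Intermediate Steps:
O = 5
a(n) = 5
d(B) = I*√5 (d(B) = √(-10 + 5) = √(-5) = I*√5)
d(17) - 253*(-202) = I*√5 - 253*(-202) = I*√5 + 51106 = 51106 + I*√5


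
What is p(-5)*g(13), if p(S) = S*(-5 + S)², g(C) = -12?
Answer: 6000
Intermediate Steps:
p(-5)*g(13) = -5*(-5 - 5)²*(-12) = -5*(-10)²*(-12) = -5*100*(-12) = -500*(-12) = 6000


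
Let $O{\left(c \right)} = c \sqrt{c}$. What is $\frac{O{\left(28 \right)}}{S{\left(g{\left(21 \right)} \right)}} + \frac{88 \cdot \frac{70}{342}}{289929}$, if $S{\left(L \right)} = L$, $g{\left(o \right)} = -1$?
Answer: $\frac{3080}{49577859} - 56 \sqrt{7} \approx -148.16$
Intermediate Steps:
$O{\left(c \right)} = c^{\frac{3}{2}}$
$\frac{O{\left(28 \right)}}{S{\left(g{\left(21 \right)} \right)}} + \frac{88 \cdot \frac{70}{342}}{289929} = \frac{28^{\frac{3}{2}}}{-1} + \frac{88 \cdot \frac{70}{342}}{289929} = 56 \sqrt{7} \left(-1\right) + 88 \cdot 70 \cdot \frac{1}{342} \cdot \frac{1}{289929} = - 56 \sqrt{7} + 88 \cdot \frac{35}{171} \cdot \frac{1}{289929} = - 56 \sqrt{7} + \frac{3080}{171} \cdot \frac{1}{289929} = - 56 \sqrt{7} + \frac{3080}{49577859} = \frac{3080}{49577859} - 56 \sqrt{7}$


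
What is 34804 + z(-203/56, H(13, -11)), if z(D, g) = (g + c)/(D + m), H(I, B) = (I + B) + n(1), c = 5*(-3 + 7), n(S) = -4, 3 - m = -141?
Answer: 39085036/1123 ≈ 34804.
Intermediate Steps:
m = 144 (m = 3 - 1*(-141) = 3 + 141 = 144)
c = 20 (c = 5*4 = 20)
H(I, B) = -4 + B + I (H(I, B) = (I + B) - 4 = (B + I) - 4 = -4 + B + I)
z(D, g) = (20 + g)/(144 + D) (z(D, g) = (g + 20)/(D + 144) = (20 + g)/(144 + D))
34804 + z(-203/56, H(13, -11)) = 34804 + (20 + (-4 - 11 + 13))/(144 - 203/56) = 34804 + (20 - 2)/(144 - 203*1/56) = 34804 + 18/(144 - 29/8) = 34804 + 18/(1123/8) = 34804 + (8/1123)*18 = 34804 + 144/1123 = 39085036/1123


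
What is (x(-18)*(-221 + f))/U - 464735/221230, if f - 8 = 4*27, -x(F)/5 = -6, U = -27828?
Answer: -33988253/17101079 ≈ -1.9875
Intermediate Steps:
x(F) = 30 (x(F) = -5*(-6) = 30)
f = 116 (f = 8 + 4*27 = 8 + 108 = 116)
(x(-18)*(-221 + f))/U - 464735/221230 = (30*(-221 + 116))/(-27828) - 464735/221230 = (30*(-105))*(-1/27828) - 464735*1/221230 = -3150*(-1/27828) - 92947/44246 = 175/1546 - 92947/44246 = -33988253/17101079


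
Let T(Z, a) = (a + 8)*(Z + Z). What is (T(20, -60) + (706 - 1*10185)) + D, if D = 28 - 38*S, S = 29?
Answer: -12633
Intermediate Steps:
T(Z, a) = 2*Z*(8 + a) (T(Z, a) = (8 + a)*(2*Z) = 2*Z*(8 + a))
D = -1074 (D = 28 - 38*29 = 28 - 1102 = -1074)
(T(20, -60) + (706 - 1*10185)) + D = (2*20*(8 - 60) + (706 - 1*10185)) - 1074 = (2*20*(-52) + (706 - 10185)) - 1074 = (-2080 - 9479) - 1074 = -11559 - 1074 = -12633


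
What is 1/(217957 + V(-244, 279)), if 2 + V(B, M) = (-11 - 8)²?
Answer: 1/218316 ≈ 4.5805e-6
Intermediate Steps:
V(B, M) = 359 (V(B, M) = -2 + (-11 - 8)² = -2 + (-19)² = -2 + 361 = 359)
1/(217957 + V(-244, 279)) = 1/(217957 + 359) = 1/218316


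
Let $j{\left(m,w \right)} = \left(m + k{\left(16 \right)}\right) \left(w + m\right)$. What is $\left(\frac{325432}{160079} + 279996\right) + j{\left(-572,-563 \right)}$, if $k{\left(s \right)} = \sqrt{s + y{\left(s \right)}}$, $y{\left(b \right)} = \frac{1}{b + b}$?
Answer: $\frac{148748293496}{160079} - \frac{3405 \sqrt{114}}{8} \approx 9.2467 \cdot 10^{5}$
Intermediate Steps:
$y{\left(b \right)} = \frac{1}{2 b}$
$k{\left(s \right)} = \sqrt{s + \frac{1}{2 s}}$
$j{\left(m,w \right)} = \left(m + w\right) \left(m + \frac{3 \sqrt{114}}{8}\right)$ ($j{\left(m,w \right)} = \left(m + \frac{\sqrt{\frac{2}{16} + 4 \cdot 16}}{2}\right) \left(w + m\right) = \left(m + \frac{\sqrt{2 \cdot \frac{1}{16} + 64}}{2}\right) \left(m + w\right) = \left(m + \frac{\sqrt{\frac{1}{8} + 64}}{2}\right) \left(m + w\right) = \left(m + \frac{\sqrt{\frac{513}{8}}}{2}\right) \left(m + w\right) = \left(m + \frac{\frac{3}{4} \sqrt{114}}{2}\right) \left(m + w\right) = \left(m + \frac{3 \sqrt{114}}{8}\right) \left(m + w\right) = \left(m + w\right) \left(m + \frac{3 \sqrt{114}}{8}\right)$)
$\left(\frac{325432}{160079} + 279996\right) + j{\left(-572,-563 \right)} = \left(\frac{325432}{160079} + 279996\right) + \left(\left(-572\right)^{2} - -322036 + \frac{3}{8} \left(-572\right) \sqrt{114} + \frac{3}{8} \left(-563\right) \sqrt{114}\right) = \left(325432 \cdot \frac{1}{160079} + 279996\right) + \left(327184 + 322036 - \frac{429 \sqrt{114}}{2} - \frac{1689 \sqrt{114}}{8}\right) = \left(\frac{325432}{160079} + 279996\right) + \left(649220 - \frac{3405 \sqrt{114}}{8}\right) = \frac{44821805116}{160079} + \left(649220 - \frac{3405 \sqrt{114}}{8}\right) = \frac{148748293496}{160079} - \frac{3405 \sqrt{114}}{8}$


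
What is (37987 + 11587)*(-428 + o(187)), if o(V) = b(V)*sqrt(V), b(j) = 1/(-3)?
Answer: -21217672 - 49574*sqrt(187)/3 ≈ -2.1444e+7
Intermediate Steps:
b(j) = -1/3
o(V) = -sqrt(V)/3
(37987 + 11587)*(-428 + o(187)) = (37987 + 11587)*(-428 - sqrt(187)/3) = 49574*(-428 - sqrt(187)/3) = -21217672 - 49574*sqrt(187)/3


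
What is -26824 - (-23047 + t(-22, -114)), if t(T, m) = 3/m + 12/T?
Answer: -1578547/418 ≈ -3776.4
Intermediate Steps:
-26824 - (-23047 + t(-22, -114)) = -26824 - (-23047 + (3/(-114) + 12/(-22))) = -26824 - (-23047 + (3*(-1/114) + 12*(-1/22))) = -26824 - (-23047 + (-1/38 - 6/11)) = -26824 - (-23047 - 239/418) = -26824 - 1*(-9633885/418) = -26824 + 9633885/418 = -1578547/418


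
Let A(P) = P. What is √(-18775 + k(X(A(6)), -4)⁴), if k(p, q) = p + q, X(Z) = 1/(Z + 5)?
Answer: 3*I*√30162886/121 ≈ 136.17*I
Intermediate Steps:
X(Z) = 1/(5 + Z)
√(-18775 + k(X(A(6)), -4)⁴) = √(-18775 + (1/(5 + 6) - 4)⁴) = √(-18775 + (1/11 - 4)⁴) = √(-18775 + (-43/11)⁴) = √(-18775 + 3418801/14641) = √(-271465974/14641) = 3*I*√30162886/121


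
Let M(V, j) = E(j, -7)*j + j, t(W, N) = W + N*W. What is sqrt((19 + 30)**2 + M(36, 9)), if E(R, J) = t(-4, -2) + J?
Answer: sqrt(2383) ≈ 48.816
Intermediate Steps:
E(R, J) = 4 + J (E(R, J) = -4*(1 - 2) + J = -4*(-1) + J = 4 + J)
M(V, j) = -2*j (M(V, j) = (4 - 7)*j + j = -3*j + j = -2*j)
sqrt((19 + 30)**2 + M(36, 9)) = sqrt((19 + 30)**2 - 2*9) = sqrt(49**2 - 18) = sqrt(2401 - 18) = sqrt(2383)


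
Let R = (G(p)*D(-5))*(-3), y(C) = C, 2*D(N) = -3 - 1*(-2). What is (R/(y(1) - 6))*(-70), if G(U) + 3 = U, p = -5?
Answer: -168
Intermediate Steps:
G(U) = -3 + U
D(N) = -1/2 (D(N) = (-3 - 1*(-2))/2 = (-3 + 2)/2 = (1/2)*(-1) = -1/2)
R = -12 (R = ((-3 - 5)*(-1/2))*(-3) = -8*(-1/2)*(-3) = 4*(-3) = -12)
(R/(y(1) - 6))*(-70) = -12/(1 - 6)*(-70) = -12/(-5)*(-70) = -12*(-1/5)*(-70) = (12/5)*(-70) = -168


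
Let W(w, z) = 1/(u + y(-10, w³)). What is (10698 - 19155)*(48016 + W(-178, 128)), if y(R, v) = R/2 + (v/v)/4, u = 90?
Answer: -138470351220/341 ≈ -4.0607e+8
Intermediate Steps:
y(R, v) = ¼ + R/2 (y(R, v) = R*(½) + 1*(¼) = R/2 + ¼ = ¼ + R/2)
W(w, z) = 4/341 (W(w, z) = 1/(90 + (¼ + (½)*(-10))) = 1/(90 + (¼ - 5)) = 1/(90 - 19/4) = 1/(341/4) = 4/341)
(10698 - 19155)*(48016 + W(-178, 128)) = (10698 - 19155)*(48016 + 4/341) = -8457*16373460/341 = -138470351220/341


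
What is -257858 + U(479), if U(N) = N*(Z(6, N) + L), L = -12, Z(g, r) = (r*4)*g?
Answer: 5242978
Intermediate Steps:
Z(g, r) = 4*g*r (Z(g, r) = (4*r)*g = 4*g*r)
U(N) = N*(-12 + 24*N) (U(N) = N*(4*6*N - 12) = N*(24*N - 12) = N*(-12 + 24*N))
-257858 + U(479) = -257858 + 12*479*(-1 + 2*479) = -257858 + 12*479*(-1 + 958) = -257858 + 12*479*957 = -257858 + 5500836 = 5242978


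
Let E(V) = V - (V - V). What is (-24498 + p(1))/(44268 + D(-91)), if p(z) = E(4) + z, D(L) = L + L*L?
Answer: -3499/7494 ≈ -0.46691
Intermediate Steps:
E(V) = V (E(V) = V - 1*0 = V + 0 = V)
D(L) = L + L²
p(z) = 4 + z
(-24498 + p(1))/(44268 + D(-91)) = (-24498 + (4 + 1))/(44268 - 91*(1 - 91)) = (-24498 + 5)/(44268 - 91*(-90)) = -24493/(44268 + 8190) = -24493/52458 = -24493*1/52458 = -3499/7494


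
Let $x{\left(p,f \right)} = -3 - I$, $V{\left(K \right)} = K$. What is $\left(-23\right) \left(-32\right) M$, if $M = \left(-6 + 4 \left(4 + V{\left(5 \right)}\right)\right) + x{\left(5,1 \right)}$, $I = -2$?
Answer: $21344$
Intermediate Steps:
$x{\left(p,f \right)} = -1$ ($x{\left(p,f \right)} = -3 - -2 = -3 + 2 = -1$)
$M = 29$ ($M = \left(-6 + 4 \left(4 + 5\right)\right) - 1 = \left(-6 + 4 \cdot 9\right) - 1 = \left(-6 + 36\right) - 1 = 30 - 1 = 29$)
$\left(-23\right) \left(-32\right) M = \left(-23\right) \left(-32\right) 29 = 736 \cdot 29 = 21344$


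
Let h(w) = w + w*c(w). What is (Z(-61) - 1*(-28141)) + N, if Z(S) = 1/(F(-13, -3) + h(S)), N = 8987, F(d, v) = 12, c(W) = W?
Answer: 136334017/3672 ≈ 37128.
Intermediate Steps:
h(w) = w + w**2 (h(w) = w + w*w = w + w**2)
Z(S) = 1/(12 + S*(1 + S))
(Z(-61) - 1*(-28141)) + N = (1/(12 - 61*(1 - 61)) - 1*(-28141)) + 8987 = (1/(12 - 61*(-60)) + 28141) + 8987 = (1/(12 + 3660) + 28141) + 8987 = (1/3672 + 28141) + 8987 = 103333753/3672 + 8987 = 136334017/3672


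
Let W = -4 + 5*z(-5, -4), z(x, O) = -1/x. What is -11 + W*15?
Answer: -56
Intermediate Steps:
W = -3 (W = -4 + 5*(-1/(-5)) = -4 + 5*(-1*(-1/5)) = -4 + 5*(1/5) = -4 + 1 = -3)
-11 + W*15 = -11 - 3*15 = -11 - 45 = -56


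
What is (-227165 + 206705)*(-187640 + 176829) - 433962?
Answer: 220759098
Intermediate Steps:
(-227165 + 206705)*(-187640 + 176829) - 433962 = -20460*(-10811) - 433962 = 221193060 - 433962 = 220759098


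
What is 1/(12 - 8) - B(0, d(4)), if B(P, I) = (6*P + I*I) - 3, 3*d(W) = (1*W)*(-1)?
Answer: 53/36 ≈ 1.4722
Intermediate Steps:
d(W) = -W/3 (d(W) = ((1*W)*(-1))/3 = (W*(-1))/3 = (-W)/3 = -W/3)
B(P, I) = -3 + I² + 6*P (B(P, I) = (6*P + I²) - 3 = (I² + 6*P) - 3 = -3 + I² + 6*P)
1/(12 - 8) - B(0, d(4)) = 1/(12 - 8) - (-3 + (-⅓*4)² + 6*0) = 1/4 - (-3 + (-4/3)² + 0) = ¼ - (-3 + 16/9 + 0) = ¼ - 1*(-11/9) = ¼ + 11/9 = 53/36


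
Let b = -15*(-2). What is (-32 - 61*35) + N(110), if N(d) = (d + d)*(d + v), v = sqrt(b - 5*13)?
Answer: 22033 + 220*I*sqrt(35) ≈ 22033.0 + 1301.5*I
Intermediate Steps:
b = 30 (b = -5*(-6) = 30)
v = I*sqrt(35) (v = sqrt(30 - 5*13) = sqrt(30 - 65) = sqrt(-35) = I*sqrt(35) ≈ 5.9161*I)
N(d) = 2*d*(d + I*sqrt(35)) (N(d) = (d + d)*(d + I*sqrt(35)) = (2*d)*(d + I*sqrt(35)) = 2*d*(d + I*sqrt(35)))
(-32 - 61*35) + N(110) = (-32 - 61*35) + 2*110*(110 + I*sqrt(35)) = (-32 - 2135) + (24200 + 220*I*sqrt(35)) = -2167 + (24200 + 220*I*sqrt(35)) = 22033 + 220*I*sqrt(35)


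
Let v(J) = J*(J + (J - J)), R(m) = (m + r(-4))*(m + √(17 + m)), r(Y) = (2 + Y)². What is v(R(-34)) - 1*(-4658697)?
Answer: 5683797 - 61200*I*√17 ≈ 5.6838e+6 - 2.5233e+5*I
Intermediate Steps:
R(m) = (4 + m)*(m + √(17 + m)) (R(m) = (m + (2 - 4)²)*(m + √(17 + m)) = (m + (-2)²)*(m + √(17 + m)) = (m + 4)*(m + √(17 + m)) = (4 + m)*(m + √(17 + m)))
v(J) = J² (v(J) = J*(J + 0) = J*J = J²)
v(R(-34)) - 1*(-4658697) = ((-34)² + 4*(-34) + 4*√(17 - 34) - 34*√(17 - 34))² - 1*(-4658697) = (1156 - 136 + 4*√(-17) - 34*I*√17)² + 4658697 = (1156 - 136 + 4*(I*√17) - 34*I*√17)² + 4658697 = (1156 - 136 + 4*I*√17 - 34*I*√17)² + 4658697 = (1020 - 30*I*√17)² + 4658697 = 4658697 + (1020 - 30*I*√17)²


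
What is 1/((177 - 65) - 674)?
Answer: -1/562 ≈ -0.0017794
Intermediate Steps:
1/((177 - 65) - 674) = 1/(112 - 674) = 1/(-562) = -1/562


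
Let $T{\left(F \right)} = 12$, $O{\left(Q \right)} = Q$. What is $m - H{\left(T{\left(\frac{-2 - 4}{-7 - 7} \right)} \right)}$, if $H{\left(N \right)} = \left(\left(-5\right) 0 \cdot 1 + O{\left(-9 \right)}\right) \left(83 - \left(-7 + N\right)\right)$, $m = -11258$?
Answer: $-10556$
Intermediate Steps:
$H{\left(N \right)} = -810 + 9 N$ ($H{\left(N \right)} = \left(\left(-5\right) 0 \cdot 1 - 9\right) \left(83 - \left(-7 + N\right)\right) = \left(0 \cdot 1 - 9\right) \left(90 - N\right) = \left(0 - 9\right) \left(90 - N\right) = - 9 \left(90 - N\right) = -810 + 9 N$)
$m - H{\left(T{\left(\frac{-2 - 4}{-7 - 7} \right)} \right)} = -11258 - \left(-810 + 9 \cdot 12\right) = -11258 - \left(-810 + 108\right) = -11258 - -702 = -11258 + 702 = -10556$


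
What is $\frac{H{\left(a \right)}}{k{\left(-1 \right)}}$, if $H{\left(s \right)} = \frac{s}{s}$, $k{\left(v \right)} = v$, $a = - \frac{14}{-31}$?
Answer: $-1$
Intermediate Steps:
$a = \frac{14}{31}$ ($a = \left(-14\right) \left(- \frac{1}{31}\right) = \frac{14}{31} \approx 0.45161$)
$H{\left(s \right)} = 1$
$\frac{H{\left(a \right)}}{k{\left(-1 \right)}} = 1 \frac{1}{-1} = 1 \left(-1\right) = -1$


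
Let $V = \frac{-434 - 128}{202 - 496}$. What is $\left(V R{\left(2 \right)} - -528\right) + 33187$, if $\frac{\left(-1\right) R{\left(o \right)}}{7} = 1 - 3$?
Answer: $\frac{708577}{21} \approx 33742.0$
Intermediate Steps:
$R{\left(o \right)} = 14$ ($R{\left(o \right)} = - 7 \left(1 - 3\right) = \left(-7\right) \left(-2\right) = 14$)
$V = \frac{281}{147}$ ($V = - \frac{562}{-294} = \left(-562\right) \left(- \frac{1}{294}\right) = \frac{281}{147} \approx 1.9116$)
$\left(V R{\left(2 \right)} - -528\right) + 33187 = \left(\frac{281}{147} \cdot 14 - -528\right) + 33187 = \left(\frac{562}{21} + 528\right) + 33187 = \frac{11650}{21} + 33187 = \frac{708577}{21}$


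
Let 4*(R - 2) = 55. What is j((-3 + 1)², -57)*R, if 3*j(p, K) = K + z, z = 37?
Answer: -105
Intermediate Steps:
j(p, K) = 37/3 + K/3 (j(p, K) = (K + 37)/3 = (37 + K)/3 = 37/3 + K/3)
R = 63/4 (R = 2 + (¼)*55 = 2 + 55/4 = 63/4 ≈ 15.750)
j((-3 + 1)², -57)*R = (37/3 + (⅓)*(-57))*(63/4) = (37/3 - 19)*(63/4) = -20/3*63/4 = -105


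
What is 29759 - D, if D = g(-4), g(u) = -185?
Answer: 29944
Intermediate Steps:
D = -185
29759 - D = 29759 - 1*(-185) = 29759 + 185 = 29944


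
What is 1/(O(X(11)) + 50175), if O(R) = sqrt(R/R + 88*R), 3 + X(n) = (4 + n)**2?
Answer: 50175/2517511088 - sqrt(19537)/2517511088 ≈ 1.9875e-5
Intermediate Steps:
X(n) = -3 + (4 + n)**2
O(R) = sqrt(1 + 88*R)
1/(O(X(11)) + 50175) = 1/(sqrt(1 + 88*(-3 + (4 + 11)**2)) + 50175) = 1/(sqrt(1 + 88*(-3 + 15**2)) + 50175) = 1/(sqrt(1 + 88*(-3 + 225)) + 50175) = 1/(sqrt(1 + 88*222) + 50175) = 1/(sqrt(1 + 19536) + 50175) = 1/(sqrt(19537) + 50175) = 1/(50175 + sqrt(19537))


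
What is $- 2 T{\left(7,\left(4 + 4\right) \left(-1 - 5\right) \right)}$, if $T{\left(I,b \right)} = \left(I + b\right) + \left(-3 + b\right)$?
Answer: $184$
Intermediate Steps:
$T{\left(I,b \right)} = -3 + I + 2 b$
$- 2 T{\left(7,\left(4 + 4\right) \left(-1 - 5\right) \right)} = - 2 \left(-3 + 7 + 2 \left(4 + 4\right) \left(-1 - 5\right)\right) = - 2 \left(-3 + 7 + 2 \cdot 8 \left(-6\right)\right) = - 2 \left(-3 + 7 + 2 \left(-48\right)\right) = - 2 \left(-3 + 7 - 96\right) = \left(-2\right) \left(-92\right) = 184$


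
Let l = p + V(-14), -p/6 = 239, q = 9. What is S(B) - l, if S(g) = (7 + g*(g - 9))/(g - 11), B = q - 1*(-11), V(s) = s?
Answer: 13259/9 ≈ 1473.2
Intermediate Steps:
p = -1434 (p = -6*239 = -1434)
B = 20 (B = 9 - 1*(-11) = 9 + 11 = 20)
S(g) = (7 + g*(-9 + g))/(-11 + g)
l = -1448 (l = -1434 - 14 = -1448)
S(B) - l = (7 + 20² - 9*20)/(-11 + 20) - 1*(-1448) = (7 + 400 - 180)/9 + 1448 = (⅑)*227 + 1448 = 227/9 + 1448 = 13259/9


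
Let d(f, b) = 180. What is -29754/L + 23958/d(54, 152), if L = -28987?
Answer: 38879237/289870 ≈ 134.13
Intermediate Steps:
-29754/L + 23958/d(54, 152) = -29754/(-28987) + 23958/180 = -29754*(-1/28987) + 23958*(1/180) = 29754/28987 + 1331/10 = 38879237/289870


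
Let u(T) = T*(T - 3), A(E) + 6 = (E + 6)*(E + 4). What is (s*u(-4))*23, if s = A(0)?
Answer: 11592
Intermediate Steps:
A(E) = -6 + (4 + E)*(6 + E) (A(E) = -6 + (E + 6)*(E + 4) = -6 + (6 + E)*(4 + E) = -6 + (4 + E)*(6 + E))
u(T) = T*(-3 + T)
s = 18 (s = 18 + 0² + 10*0 = 18 + 0 + 0 = 18)
(s*u(-4))*23 = (18*(-4*(-3 - 4)))*23 = (18*(-4*(-7)))*23 = (18*28)*23 = 504*23 = 11592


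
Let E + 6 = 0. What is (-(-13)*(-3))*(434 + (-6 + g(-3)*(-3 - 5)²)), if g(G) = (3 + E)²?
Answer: -39156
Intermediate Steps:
E = -6 (E = -6 + 0 = -6)
g(G) = 9 (g(G) = (3 - 6)² = (-3)² = 9)
(-(-13)*(-3))*(434 + (-6 + g(-3)*(-3 - 5)²)) = (-(-13)*(-3))*(434 + (-6 + 9*(-3 - 5)²)) = (-13*3)*(434 + (-6 + 9*(-8)²)) = -39*(434 + (-6 + 9*64)) = -39*(434 + (-6 + 576)) = -39*(434 + 570) = -39*1004 = -39156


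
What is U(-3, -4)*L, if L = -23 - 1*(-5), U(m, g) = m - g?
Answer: -18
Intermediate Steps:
L = -18 (L = -23 + 5 = -18)
U(-3, -4)*L = (-3 - 1*(-4))*(-18) = (-3 + 4)*(-18) = 1*(-18) = -18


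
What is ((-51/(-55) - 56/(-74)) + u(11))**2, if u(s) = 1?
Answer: 29833444/4141225 ≈ 7.2040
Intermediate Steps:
((-51/(-55) - 56/(-74)) + u(11))**2 = ((-51/(-55) - 56/(-74)) + 1)**2 = ((-51*(-1/55) - 56*(-1/74)) + 1)**2 = ((51/55 + 28/37) + 1)**2 = (3427/2035 + 1)**2 = (5462/2035)**2 = 29833444/4141225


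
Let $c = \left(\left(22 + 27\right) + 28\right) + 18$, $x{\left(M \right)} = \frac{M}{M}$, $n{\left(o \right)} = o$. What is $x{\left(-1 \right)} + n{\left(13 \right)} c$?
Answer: $1236$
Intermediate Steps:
$x{\left(M \right)} = 1$
$c = 95$ ($c = \left(49 + 28\right) + 18 = 77 + 18 = 95$)
$x{\left(-1 \right)} + n{\left(13 \right)} c = 1 + 13 \cdot 95 = 1 + 1235 = 1236$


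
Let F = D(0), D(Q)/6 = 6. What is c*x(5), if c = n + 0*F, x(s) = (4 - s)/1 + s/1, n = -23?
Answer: -92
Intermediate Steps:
D(Q) = 36 (D(Q) = 6*6 = 36)
F = 36
x(s) = 4 (x(s) = (4 - s)*1 + s*1 = (4 - s) + s = 4)
c = -23 (c = -23 + 0*36 = -23 + 0 = -23)
c*x(5) = -23*4 = -92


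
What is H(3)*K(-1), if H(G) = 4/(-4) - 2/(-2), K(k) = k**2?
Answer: 0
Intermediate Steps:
H(G) = 0 (H(G) = 4*(-1/4) - 2*(-1/2) = -1 + 1 = 0)
H(3)*K(-1) = 0*(-1)**2 = 0*1 = 0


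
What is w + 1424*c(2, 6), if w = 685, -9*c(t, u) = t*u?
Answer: -3641/3 ≈ -1213.7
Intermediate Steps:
c(t, u) = -t*u/9
w + 1424*c(2, 6) = 685 + 1424*(-⅑*2*6) = 685 + 1424*(-4/3) = 685 - 5696/3 = -3641/3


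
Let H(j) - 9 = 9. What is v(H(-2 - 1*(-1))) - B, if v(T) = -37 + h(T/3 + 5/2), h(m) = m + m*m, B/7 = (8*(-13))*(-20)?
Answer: -58065/4 ≈ -14516.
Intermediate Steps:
B = 14560 (B = 7*((8*(-13))*(-20)) = 7*(-104*(-20)) = 7*2080 = 14560)
h(m) = m + m**2
H(j) = 18 (H(j) = 9 + 9 = 18)
v(T) = -37 + (5/2 + T/3)*(7/2 + T/3) (v(T) = -37 + (T/3 + 5/2)*(1 + (T/3 + 5/2)) = -37 + (5/2 + T/3)*(1 + (5/2 + T/3)) = -37 + (5/2 + T/3)*(7/2 + T/3))
v(H(-2 - 1*(-1))) - B = (-113/4 + 2*18 + (1/9)*18**2) - 1*14560 = (-113/4 + 36 + (1/9)*324) - 14560 = (-113/4 + 36 + 36) - 14560 = 175/4 - 14560 = -58065/4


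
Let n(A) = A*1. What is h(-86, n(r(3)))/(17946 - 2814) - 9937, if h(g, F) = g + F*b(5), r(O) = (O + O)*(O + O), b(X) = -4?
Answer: -75183457/7566 ≈ -9937.0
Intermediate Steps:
r(O) = 4*O**2 (r(O) = (2*O)*(2*O) = 4*O**2)
n(A) = A
h(g, F) = g - 4*F (h(g, F) = g + F*(-4) = g - 4*F)
h(-86, n(r(3)))/(17946 - 2814) - 9937 = (-86 - 16*3**2)/(17946 - 2814) - 9937 = (-86 - 16*9)/15132 - 9937 = (-86 - 4*36)*(1/15132) - 9937 = (-86 - 144)*(1/15132) - 9937 = -230*1/15132 - 9937 = -115/7566 - 9937 = -75183457/7566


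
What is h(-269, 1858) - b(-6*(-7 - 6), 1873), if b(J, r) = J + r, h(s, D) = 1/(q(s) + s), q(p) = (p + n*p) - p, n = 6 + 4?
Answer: -5773010/2959 ≈ -1951.0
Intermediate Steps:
n = 10
q(p) = 10*p (q(p) = (p + 10*p) - p = 11*p - p = 10*p)
h(s, D) = 1/(11*s) (h(s, D) = 1/(10*s + s) = 1/(11*s))
h(-269, 1858) - b(-6*(-7 - 6), 1873) = (1/11)/(-269) - (-6*(-7 - 6) + 1873) = (1/11)*(-1/269) - (-6*(-13) + 1873) = -1/2959 - (78 + 1873) = -1/2959 - 1*1951 = -1/2959 - 1951 = -5773010/2959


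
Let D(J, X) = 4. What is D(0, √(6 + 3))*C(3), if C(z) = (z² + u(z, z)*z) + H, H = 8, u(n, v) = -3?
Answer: 32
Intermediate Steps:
C(z) = 8 + z² - 3*z (C(z) = (z² - 3*z) + 8 = 8 + z² - 3*z)
D(0, √(6 + 3))*C(3) = 4*(8 + 3² - 3*3) = 4*(8 + 9 - 9) = 4*8 = 32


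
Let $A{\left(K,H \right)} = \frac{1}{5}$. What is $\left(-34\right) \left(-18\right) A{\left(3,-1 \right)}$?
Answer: $\frac{612}{5} \approx 122.4$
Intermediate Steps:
$A{\left(K,H \right)} = \frac{1}{5}$
$\left(-34\right) \left(-18\right) A{\left(3,-1 \right)} = \left(-34\right) \left(-18\right) \frac{1}{5} = 612 \cdot \frac{1}{5} = \frac{612}{5}$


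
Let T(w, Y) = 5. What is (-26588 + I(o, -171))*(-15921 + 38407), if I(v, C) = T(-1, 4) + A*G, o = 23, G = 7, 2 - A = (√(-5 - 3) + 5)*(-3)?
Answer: -595069504 + 944412*I*√2 ≈ -5.9507e+8 + 1.3356e+6*I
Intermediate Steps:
A = 17 + 6*I*√2 (A = 2 - (√(-5 - 3) + 5)*(-3) = 2 - (√(-8) + 5)*(-3) = 2 - (2*I*√2 + 5)*(-3) = 2 - (5 + 2*I*√2)*(-3) = 2 - (-15 - 6*I*√2) = 2 + (15 + 6*I*√2) = 17 + 6*I*√2 ≈ 17.0 + 8.4853*I)
I(v, C) = 124 + 42*I*√2 (I(v, C) = 5 + (17 + 6*I*√2)*7 = 5 + (119 + 42*I*√2) = 124 + 42*I*√2)
(-26588 + I(o, -171))*(-15921 + 38407) = (-26588 + (124 + 42*I*√2))*(-15921 + 38407) = (-26464 + 42*I*√2)*22486 = -595069504 + 944412*I*√2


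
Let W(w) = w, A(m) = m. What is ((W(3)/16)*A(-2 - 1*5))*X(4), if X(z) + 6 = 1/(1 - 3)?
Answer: 273/32 ≈ 8.5313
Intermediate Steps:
X(z) = -13/2 (X(z) = -6 + 1/(1 - 3) = -6 + 1/(-2) = -6 - ½ = -13/2)
((W(3)/16)*A(-2 - 1*5))*X(4) = ((3/16)*(-2 - 1*5))*(-13/2) = ((3*(1/16))*(-2 - 5))*(-13/2) = ((3/16)*(-7))*(-13/2) = -21/16*(-13/2) = 273/32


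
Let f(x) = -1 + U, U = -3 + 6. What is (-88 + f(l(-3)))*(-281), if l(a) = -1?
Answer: 24166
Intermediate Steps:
U = 3
f(x) = 2 (f(x) = -1 + 3 = 2)
(-88 + f(l(-3)))*(-281) = (-88 + 2)*(-281) = -86*(-281) = 24166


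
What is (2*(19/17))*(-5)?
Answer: -190/17 ≈ -11.176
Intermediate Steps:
(2*(19/17))*(-5) = (38/17)*(-5) = -190/17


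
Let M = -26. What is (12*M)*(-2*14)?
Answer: 8736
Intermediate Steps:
(12*M)*(-2*14) = (12*(-26))*(-2*14) = -312*(-28) = 8736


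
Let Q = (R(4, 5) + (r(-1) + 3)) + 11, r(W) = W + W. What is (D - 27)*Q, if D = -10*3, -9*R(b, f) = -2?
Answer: -2090/3 ≈ -696.67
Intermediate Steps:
r(W) = 2*W
R(b, f) = 2/9 (R(b, f) = -1/9*(-2) = 2/9)
D = -30
Q = 110/9 (Q = (2/9 + (2*(-1) + 3)) + 11 = (2/9 + (-2 + 3)) + 11 = (2/9 + 1) + 11 = 11/9 + 11 = 110/9 ≈ 12.222)
(D - 27)*Q = (-30 - 27)*(110/9) = -57*110/9 = -2090/3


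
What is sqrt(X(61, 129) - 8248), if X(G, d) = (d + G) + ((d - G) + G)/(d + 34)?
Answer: 15*I*sqrt(951431)/163 ≈ 89.762*I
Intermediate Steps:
X(G, d) = G + d + d/(34 + d) (X(G, d) = (G + d) + d/(34 + d) = G + d + d/(34 + d))
sqrt(X(61, 129) - 8248) = sqrt((129**2 + 34*61 + 35*129 + 61*129)/(34 + 129) - 8248) = sqrt((16641 + 2074 + 4515 + 7869)/163 - 8248) = sqrt((1/163)*31099 - 8248) = sqrt(31099/163 - 8248) = sqrt(-1313325/163) = 15*I*sqrt(951431)/163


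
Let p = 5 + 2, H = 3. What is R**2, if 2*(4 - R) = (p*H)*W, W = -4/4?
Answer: 841/4 ≈ 210.25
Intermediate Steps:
p = 7
W = -1 (W = -4*1/4 = -1)
R = 29/2 (R = 4 - 7*3*(-1)/2 = 4 - 21*(-1)/2 = 4 - 1/2*(-21) = 4 + 21/2 = 29/2 ≈ 14.500)
R**2 = (29/2)**2 = 841/4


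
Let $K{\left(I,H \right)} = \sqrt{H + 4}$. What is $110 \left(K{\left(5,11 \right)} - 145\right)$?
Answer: $-15950 + 110 \sqrt{15} \approx -15524.0$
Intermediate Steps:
$K{\left(I,H \right)} = \sqrt{4 + H}$
$110 \left(K{\left(5,11 \right)} - 145\right) = 110 \left(\sqrt{4 + 11} - 145\right) = 110 \left(\sqrt{15} - 145\right) = 110 \left(-145 + \sqrt{15}\right) = -15950 + 110 \sqrt{15}$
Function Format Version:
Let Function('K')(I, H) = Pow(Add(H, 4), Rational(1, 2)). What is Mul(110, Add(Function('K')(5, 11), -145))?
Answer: Add(-15950, Mul(110, Pow(15, Rational(1, 2)))) ≈ -15524.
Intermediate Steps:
Function('K')(I, H) = Pow(Add(4, H), Rational(1, 2))
Mul(110, Add(Function('K')(5, 11), -145)) = Mul(110, Add(Pow(Add(4, 11), Rational(1, 2)), -145)) = Mul(110, Add(Pow(15, Rational(1, 2)), -145)) = Mul(110, Add(-145, Pow(15, Rational(1, 2)))) = Add(-15950, Mul(110, Pow(15, Rational(1, 2))))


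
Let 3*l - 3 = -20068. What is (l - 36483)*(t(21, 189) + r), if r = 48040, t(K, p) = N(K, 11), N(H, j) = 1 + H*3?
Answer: -6230141456/3 ≈ -2.0767e+9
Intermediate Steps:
l = -20065/3 (l = 1 + (⅓)*(-20068) = 1 - 20068/3 = -20065/3 ≈ -6688.3)
N(H, j) = 1 + 3*H
t(K, p) = 1 + 3*K
(l - 36483)*(t(21, 189) + r) = (-20065/3 - 36483)*((1 + 3*21) + 48040) = -129514*((1 + 63) + 48040)/3 = -129514*(64 + 48040)/3 = -129514/3*48104 = -6230141456/3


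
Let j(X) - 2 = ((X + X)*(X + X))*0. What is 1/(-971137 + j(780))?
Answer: -1/971135 ≈ -1.0297e-6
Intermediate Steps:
j(X) = 2 (j(X) = 2 + ((X + X)*(X + X))*0 = 2 + ((2*X)*(2*X))*0 = 2 + (4*X²)*0 = 2 + 0 = 2)
1/(-971137 + j(780)) = 1/(-971137 + 2) = 1/(-971135) = -1/971135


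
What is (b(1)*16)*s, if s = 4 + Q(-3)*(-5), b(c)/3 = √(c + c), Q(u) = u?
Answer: 912*√2 ≈ 1289.8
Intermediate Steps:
b(c) = 3*√2*√c (b(c) = 3*√(c + c) = 3*√(2*c) = 3*(√2*√c) = 3*√2*√c)
s = 19 (s = 4 - 3*(-5) = 4 + 15 = 19)
(b(1)*16)*s = ((3*√2*√1)*16)*19 = ((3*√2*1)*16)*19 = ((3*√2)*16)*19 = (48*√2)*19 = 912*√2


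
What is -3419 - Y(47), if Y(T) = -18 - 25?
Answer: -3376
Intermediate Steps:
Y(T) = -43
-3419 - Y(47) = -3419 - 1*(-43) = -3419 + 43 = -3376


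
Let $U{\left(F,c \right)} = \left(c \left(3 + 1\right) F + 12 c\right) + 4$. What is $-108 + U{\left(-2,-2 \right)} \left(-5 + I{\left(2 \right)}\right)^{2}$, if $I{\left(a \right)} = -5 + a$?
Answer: $-364$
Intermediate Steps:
$U{\left(F,c \right)} = 4 + 12 c + 4 F c$ ($U{\left(F,c \right)} = \left(c 4 F + 12 c\right) + 4 = \left(4 c F + 12 c\right) + 4 = \left(4 F c + 12 c\right) + 4 = \left(12 c + 4 F c\right) + 4 = 4 + 12 c + 4 F c$)
$-108 + U{\left(-2,-2 \right)} \left(-5 + I{\left(2 \right)}\right)^{2} = -108 + \left(4 + 12 \left(-2\right) + 4 \left(-2\right) \left(-2\right)\right) \left(-5 + \left(-5 + 2\right)\right)^{2} = -108 + \left(4 - 24 + 16\right) \left(-5 - 3\right)^{2} = -108 - 4 \left(-8\right)^{2} = -108 - 256 = -364$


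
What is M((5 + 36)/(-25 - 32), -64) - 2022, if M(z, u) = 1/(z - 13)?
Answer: -1581261/782 ≈ -2022.1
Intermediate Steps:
M(z, u) = 1/(-13 + z)
M((5 + 36)/(-25 - 32), -64) - 2022 = 1/(-13 + (5 + 36)/(-25 - 32)) - 2022 = 1/(-13 + 41/(-57)) - 2022 = 1/(-13 + 41*(-1/57)) - 2022 = 1/(-13 - 41/57) - 2022 = 1/(-782/57) - 2022 = -57/782 - 2022 = -1581261/782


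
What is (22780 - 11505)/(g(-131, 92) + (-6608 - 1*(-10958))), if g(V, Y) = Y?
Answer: 11275/4442 ≈ 2.5383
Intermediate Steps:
(22780 - 11505)/(g(-131, 92) + (-6608 - 1*(-10958))) = (22780 - 11505)/(92 + (-6608 - 1*(-10958))) = 11275/(92 + (-6608 + 10958)) = 11275/(92 + 4350) = 11275/4442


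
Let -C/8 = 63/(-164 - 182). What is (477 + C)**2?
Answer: 6851369529/29929 ≈ 2.2892e+5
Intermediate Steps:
C = 252/173 (C = -504/(-164 - 182) = -504/(-346) = -504*(-1)/346 = -8*(-63/346) = 252/173 ≈ 1.4566)
(477 + C)**2 = (477 + 252/173)**2 = (82773/173)**2 = 6851369529/29929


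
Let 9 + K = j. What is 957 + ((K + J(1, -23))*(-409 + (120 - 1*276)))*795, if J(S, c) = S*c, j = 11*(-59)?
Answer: 305889132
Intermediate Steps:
j = -649
K = -658 (K = -9 - 649 = -658)
957 + ((K + J(1, -23))*(-409 + (120 - 1*276)))*795 = 957 + ((-658 + 1*(-23))*(-409 + (120 - 1*276)))*795 = 957 + ((-658 - 23)*(-409 + (120 - 276)))*795 = 957 - 681*(-409 - 156)*795 = 957 - 681*(-565)*795 = 957 + 384765*795 = 957 + 305888175 = 305889132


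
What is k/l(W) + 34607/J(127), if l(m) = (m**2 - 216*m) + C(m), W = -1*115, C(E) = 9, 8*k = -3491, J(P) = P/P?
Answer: 10541011853/304592 ≈ 34607.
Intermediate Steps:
J(P) = 1
k = -3491/8 (k = (1/8)*(-3491) = -3491/8 ≈ -436.38)
W = -115
l(m) = 9 + m**2 - 216*m (l(m) = (m**2 - 216*m) + 9 = 9 + m**2 - 216*m)
k/l(W) + 34607/J(127) = -3491/(8*(9 + (-115)**2 - 216*(-115))) + 34607/1 = -3491/(8*(9 + 13225 + 24840)) + 34607*1 = -3491/8/38074 + 34607 = -3491/8*1/38074 + 34607 = -3491/304592 + 34607 = 10541011853/304592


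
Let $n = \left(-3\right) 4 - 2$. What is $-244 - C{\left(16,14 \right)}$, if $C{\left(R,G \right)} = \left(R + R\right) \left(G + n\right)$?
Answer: $-244$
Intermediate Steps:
$n = -14$ ($n = -12 - 2 = -14$)
$C{\left(R,G \right)} = 2 R \left(-14 + G\right)$ ($C{\left(R,G \right)} = \left(R + R\right) \left(G - 14\right) = 2 R \left(-14 + G\right)$)
$-244 - C{\left(16,14 \right)} = -244 - 2 \cdot 16 \left(-14 + 14\right) = -244 - 2 \cdot 16 \cdot 0 = -244 - 0 = -244 + 0 = -244$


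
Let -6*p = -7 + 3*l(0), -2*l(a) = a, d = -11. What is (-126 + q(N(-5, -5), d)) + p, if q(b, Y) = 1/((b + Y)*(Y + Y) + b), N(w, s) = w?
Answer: -259897/2082 ≈ -124.83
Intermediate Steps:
l(a) = -a/2
q(b, Y) = 1/(b + 2*Y*(Y + b)) (q(b, Y) = 1/((Y + b)*(2*Y) + b) = 1/(2*Y*(Y + b) + b) = 1/(b + 2*Y*(Y + b)))
p = 7/6 (p = -(-7 + 3*(-½*0))/6 = -(-7 + 3*0)/6 = -(-7 + 0)/6 = -⅙*(-7) = 7/6 ≈ 1.1667)
(-126 + q(N(-5, -5), d)) + p = (-126 + 1/(-5 + 2*(-11)² + 2*(-11)*(-5))) + 7/6 = (-126 + 1/(-5 + 2*121 + 110)) + 7/6 = (-126 + 1/(-5 + 242 + 110)) + 7/6 = (-126 + 1/347) + 7/6 = -43721/347 + 7/6 = -259897/2082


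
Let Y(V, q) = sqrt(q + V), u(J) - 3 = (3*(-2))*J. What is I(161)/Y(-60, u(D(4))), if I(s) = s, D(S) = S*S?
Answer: -161*I*sqrt(17)/51 ≈ -13.016*I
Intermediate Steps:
D(S) = S**2
u(J) = 3 - 6*J (u(J) = 3 + (3*(-2))*J = 3 - 6*J)
Y(V, q) = sqrt(V + q)
I(161)/Y(-60, u(D(4))) = 161/(sqrt(-60 + (3 - 6*4**2))) = 161/(sqrt(-60 + (3 - 6*16))) = 161/(sqrt(-60 + (3 - 96))) = 161/(sqrt(-60 - 93)) = 161/(sqrt(-153)) = 161/((3*I*sqrt(17))) = 161*(-I*sqrt(17)/51) = -161*I*sqrt(17)/51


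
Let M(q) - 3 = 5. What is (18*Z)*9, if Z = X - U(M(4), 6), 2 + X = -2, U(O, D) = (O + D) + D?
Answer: -3888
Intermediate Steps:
M(q) = 8 (M(q) = 3 + 5 = 8)
U(O, D) = O + 2*D (U(O, D) = (D + O) + D = O + 2*D)
X = -4 (X = -2 - 2 = -4)
Z = -24 (Z = -4 - (8 + 2*6) = -4 - (8 + 12) = -4 - 1*20 = -4 - 20 = -24)
(18*Z)*9 = (18*(-24))*9 = -432*9 = -3888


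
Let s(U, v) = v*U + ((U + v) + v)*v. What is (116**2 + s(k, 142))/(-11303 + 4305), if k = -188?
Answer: -196/3499 ≈ -0.056016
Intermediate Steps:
s(U, v) = U*v + v*(U + 2*v) (s(U, v) = U*v + (U + 2*v)*v = U*v + v*(U + 2*v))
(116**2 + s(k, 142))/(-11303 + 4305) = (116**2 + 2*142*(-188 + 142))/(-11303 + 4305) = (13456 + 2*142*(-46))/(-6998) = (13456 - 13064)*(-1/6998) = 392*(-1/6998) = -196/3499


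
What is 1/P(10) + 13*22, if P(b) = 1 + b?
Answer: 3147/11 ≈ 286.09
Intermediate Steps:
1/P(10) + 13*22 = 1/(1 + 10) + 13*22 = 1/11 + 286 = 3147/11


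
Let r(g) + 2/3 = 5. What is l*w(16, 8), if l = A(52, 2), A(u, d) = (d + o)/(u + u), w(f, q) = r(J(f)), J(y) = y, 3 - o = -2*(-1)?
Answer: ⅛ ≈ 0.12500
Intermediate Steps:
o = 1 (o = 3 - (-2)*(-1) = 3 - 1*2 = 3 - 2 = 1)
r(g) = 13/3 (r(g) = -⅔ + 5 = 13/3)
w(f, q) = 13/3
A(u, d) = (1 + d)/(2*u) (A(u, d) = (d + 1)/(u + u) = (1 + d)/((2*u)) = (1 + d)*(1/(2*u)) = (1 + d)/(2*u))
l = 3/104 (l = (½)*(1 + 2)/52 = (½)*(1/52)*3 = 3/104 ≈ 0.028846)
l*w(16, 8) = (3/104)*(13/3) = ⅛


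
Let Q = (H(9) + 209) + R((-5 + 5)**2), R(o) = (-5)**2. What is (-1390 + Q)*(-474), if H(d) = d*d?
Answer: 509550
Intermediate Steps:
H(d) = d**2
R(o) = 25
Q = 315 (Q = (9**2 + 209) + 25 = (81 + 209) + 25 = 290 + 25 = 315)
(-1390 + Q)*(-474) = (-1390 + 315)*(-474) = -1075*(-474) = 509550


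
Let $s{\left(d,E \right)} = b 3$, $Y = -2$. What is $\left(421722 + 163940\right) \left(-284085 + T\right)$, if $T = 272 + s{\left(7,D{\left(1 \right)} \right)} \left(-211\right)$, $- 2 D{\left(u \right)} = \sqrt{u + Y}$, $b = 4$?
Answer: $-167701385390$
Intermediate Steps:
$D{\left(u \right)} = - \frac{\sqrt{-2 + u}}{2}$ ($D{\left(u \right)} = - \frac{\sqrt{u - 2}}{2} = - \frac{\sqrt{-2 + u}}{2}$)
$s{\left(d,E \right)} = 12$ ($s{\left(d,E \right)} = 4 \cdot 3 = 12$)
$T = -2260$ ($T = 272 + 12 \left(-211\right) = 272 - 2532 = -2260$)
$\left(421722 + 163940\right) \left(-284085 + T\right) = \left(421722 + 163940\right) \left(-284085 - 2260\right) = 585662 \left(-286345\right) = -167701385390$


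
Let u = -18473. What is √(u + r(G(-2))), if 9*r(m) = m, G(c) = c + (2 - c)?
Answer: I*√166255/3 ≈ 135.91*I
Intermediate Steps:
G(c) = 2
r(m) = m/9
√(u + r(G(-2))) = √(-18473 + (⅑)*2) = √(-18473 + 2/9) = √(-166255/9) = I*√166255/3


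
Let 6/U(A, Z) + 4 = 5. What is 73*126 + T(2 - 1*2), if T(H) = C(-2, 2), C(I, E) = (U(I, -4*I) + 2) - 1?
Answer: 9205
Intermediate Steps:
U(A, Z) = 6 (U(A, Z) = 6/(-4 + 5) = 6/1 = 6*1 = 6)
C(I, E) = 7 (C(I, E) = (6 + 2) - 1 = 8 - 1 = 7)
T(H) = 7
73*126 + T(2 - 1*2) = 73*126 + 7 = 9198 + 7 = 9205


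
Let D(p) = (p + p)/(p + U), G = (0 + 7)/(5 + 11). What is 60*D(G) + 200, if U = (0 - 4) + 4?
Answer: 320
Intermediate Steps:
U = 0 (U = -4 + 4 = 0)
G = 7/16 ≈ 0.43750
D(p) = 2 (D(p) = (p + p)/(p + 0) = (2*p)/p = 2)
60*D(G) + 200 = 60*2 + 200 = 120 + 200 = 320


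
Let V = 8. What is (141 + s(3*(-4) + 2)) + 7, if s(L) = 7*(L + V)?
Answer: 134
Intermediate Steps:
s(L) = 56 + 7*L (s(L) = 7*(L + 8) = 7*(8 + L) = 56 + 7*L)
(141 + s(3*(-4) + 2)) + 7 = (141 + (56 + 7*(3*(-4) + 2))) + 7 = (141 + (56 + 7*(-12 + 2))) + 7 = (141 + (56 + 7*(-10))) + 7 = (141 + (56 - 70)) + 7 = (141 - 14) + 7 = 127 + 7 = 134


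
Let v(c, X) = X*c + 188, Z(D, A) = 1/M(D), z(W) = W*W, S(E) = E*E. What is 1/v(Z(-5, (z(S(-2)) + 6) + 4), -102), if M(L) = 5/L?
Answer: 1/290 ≈ 0.0034483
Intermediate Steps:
S(E) = E**2
z(W) = W**2
Z(D, A) = D/5 (Z(D, A) = 1/(5/D) = D/5)
v(c, X) = 188 + X*c
1/v(Z(-5, (z(S(-2)) + 6) + 4), -102) = 1/(188 - 102*(-5)/5) = 1/(188 - 102*(-1)) = 1/(188 + 102) = 1/290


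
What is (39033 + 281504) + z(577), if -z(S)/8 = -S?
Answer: 325153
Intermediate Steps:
z(S) = 8*S (z(S) = -(-8)*S = 8*S)
(39033 + 281504) + z(577) = (39033 + 281504) + 8*577 = 320537 + 4616 = 325153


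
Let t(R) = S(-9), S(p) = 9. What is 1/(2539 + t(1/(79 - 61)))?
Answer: 1/2548 ≈ 0.00039246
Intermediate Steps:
t(R) = 9
1/(2539 + t(1/(79 - 61))) = 1/(2539 + 9) = 1/2548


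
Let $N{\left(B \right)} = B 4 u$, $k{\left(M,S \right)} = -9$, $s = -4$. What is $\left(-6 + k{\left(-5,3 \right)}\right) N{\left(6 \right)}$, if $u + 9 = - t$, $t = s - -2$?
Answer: $2520$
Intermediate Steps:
$t = -2$ ($t = -4 - -2 = -4 + 2 = -2$)
$u = -7$ ($u = -9 - -2 = -9 + 2 = -7$)
$N{\left(B \right)} = - 28 B$ ($N{\left(B \right)} = B 4 \left(-7\right) = 4 B \left(-7\right) = - 28 B$)
$\left(-6 + k{\left(-5,3 \right)}\right) N{\left(6 \right)} = \left(-6 - 9\right) \left(\left(-28\right) 6\right) = \left(-15\right) \left(-168\right) = 2520$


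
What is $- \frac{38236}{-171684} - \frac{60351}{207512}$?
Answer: $- \frac{606718063}{8906622552} \approx -0.06812$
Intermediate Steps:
$- \frac{38236}{-171684} - \frac{60351}{207512} = \left(-38236\right) \left(- \frac{1}{171684}\right) - \frac{60351}{207512} = \frac{9559}{42921} - \frac{60351}{207512} = - \frac{606718063}{8906622552}$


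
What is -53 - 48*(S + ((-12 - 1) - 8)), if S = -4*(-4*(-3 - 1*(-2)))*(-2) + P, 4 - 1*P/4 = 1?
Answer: -1157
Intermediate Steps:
P = 12 (P = 16 - 4*1 = 16 - 4 = 12)
S = 44 (S = -4*(-4*(-3 - 1*(-2)))*(-2) + 12 = -4*(-4*(-3 + 2))*(-2) + 12 = -4*(-4*(-1))*(-2) + 12 = -16*(-2) + 12 = -4*(-8) + 12 = 32 + 12 = 44)
-53 - 48*(S + ((-12 - 1) - 8)) = -53 - 48*(44 + ((-12 - 1) - 8)) = -53 - 48*(44 + (-13 - 8)) = -53 - 48*(44 - 21) = -53 - 48*23 = -53 - 1104 = -1157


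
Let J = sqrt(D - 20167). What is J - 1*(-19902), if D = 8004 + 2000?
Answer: 19902 + I*sqrt(10163) ≈ 19902.0 + 100.81*I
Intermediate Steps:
D = 10004
J = I*sqrt(10163) (J = sqrt(10004 - 20167) = sqrt(-10163) = I*sqrt(10163) ≈ 100.81*I)
J - 1*(-19902) = I*sqrt(10163) - 1*(-19902) = I*sqrt(10163) + 19902 = 19902 + I*sqrt(10163)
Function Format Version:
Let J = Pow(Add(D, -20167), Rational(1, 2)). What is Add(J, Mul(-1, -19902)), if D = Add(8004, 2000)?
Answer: Add(19902, Mul(I, Pow(10163, Rational(1, 2)))) ≈ Add(19902., Mul(100.81, I))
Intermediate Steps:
D = 10004
J = Mul(I, Pow(10163, Rational(1, 2))) (J = Pow(Add(10004, -20167), Rational(1, 2)) = Pow(-10163, Rational(1, 2)) = Mul(I, Pow(10163, Rational(1, 2))) ≈ Mul(100.81, I))
Add(J, Mul(-1, -19902)) = Add(Mul(I, Pow(10163, Rational(1, 2))), Mul(-1, -19902)) = Add(Mul(I, Pow(10163, Rational(1, 2))), 19902) = Add(19902, Mul(I, Pow(10163, Rational(1, 2))))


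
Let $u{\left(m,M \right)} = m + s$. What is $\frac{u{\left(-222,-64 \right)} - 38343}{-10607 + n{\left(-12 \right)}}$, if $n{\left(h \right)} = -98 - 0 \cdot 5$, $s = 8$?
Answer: $\frac{38557}{10705} \approx 3.6018$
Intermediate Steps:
$n{\left(h \right)} = -98$ ($n{\left(h \right)} = -98 - 0 = -98 + 0 = -98$)
$u{\left(m,M \right)} = 8 + m$ ($u{\left(m,M \right)} = m + 8 = 8 + m$)
$\frac{u{\left(-222,-64 \right)} - 38343}{-10607 + n{\left(-12 \right)}} = \frac{\left(8 - 222\right) - 38343}{-10607 - 98} = \frac{-214 - 38343}{-10705} = \left(-38557\right) \left(- \frac{1}{10705}\right) = \frac{38557}{10705}$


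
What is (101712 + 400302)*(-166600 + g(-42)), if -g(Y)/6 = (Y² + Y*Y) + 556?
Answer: -95936883456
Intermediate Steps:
g(Y) = -3336 - 12*Y² (g(Y) = -6*((Y² + Y*Y) + 556) = -6*((Y² + Y²) + 556) = -6*(2*Y² + 556) = -6*(556 + 2*Y²) = -3336 - 12*Y²)
(101712 + 400302)*(-166600 + g(-42)) = (101712 + 400302)*(-166600 + (-3336 - 12*(-42)²)) = 502014*(-166600 + (-3336 - 12*1764)) = 502014*(-166600 + (-3336 - 21168)) = 502014*(-166600 - 24504) = 502014*(-191104) = -95936883456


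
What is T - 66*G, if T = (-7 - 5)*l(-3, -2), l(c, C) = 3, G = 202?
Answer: -13368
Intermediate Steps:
T = -36 (T = (-7 - 5)*3 = -12*3 = -36)
T - 66*G = -36 - 66*202 = -36 - 13332 = -13368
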